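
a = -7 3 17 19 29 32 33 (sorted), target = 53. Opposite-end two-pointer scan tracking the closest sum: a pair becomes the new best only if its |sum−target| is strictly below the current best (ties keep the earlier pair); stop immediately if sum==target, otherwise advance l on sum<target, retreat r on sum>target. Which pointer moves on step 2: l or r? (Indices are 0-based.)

l=0 r=6: -7+33=26 d=27 *, l++
l=1 r=6: 3+33=36 d=17 *, l++

l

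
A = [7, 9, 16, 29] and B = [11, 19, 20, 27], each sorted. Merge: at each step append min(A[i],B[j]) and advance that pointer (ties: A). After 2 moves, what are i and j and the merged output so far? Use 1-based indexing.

i=3, j=1, merged so far=[7, 9]

i=1 j=1: A[i]=7<=B[j]=11 take 7, i++
i=2 j=1: A[i]=9<=B[j]=11 take 9, i++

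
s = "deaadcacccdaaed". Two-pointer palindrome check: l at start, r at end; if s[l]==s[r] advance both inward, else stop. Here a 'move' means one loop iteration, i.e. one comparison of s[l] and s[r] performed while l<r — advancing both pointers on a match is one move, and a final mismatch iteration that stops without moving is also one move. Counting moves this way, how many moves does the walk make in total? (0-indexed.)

l=0 r=14: 'd'=='d', l++,r--
l=1 r=13: 'e'=='e', l++,r--
l=2 r=12: 'a'=='a', l++,r--
l=3 r=11: 'a'=='a', l++,r--
l=4 r=10: 'd'=='d', l++,r--
l=5 r=9: 'c'=='c', l++,r--
l=6 r=8: 'a'!='c', stop

7 moves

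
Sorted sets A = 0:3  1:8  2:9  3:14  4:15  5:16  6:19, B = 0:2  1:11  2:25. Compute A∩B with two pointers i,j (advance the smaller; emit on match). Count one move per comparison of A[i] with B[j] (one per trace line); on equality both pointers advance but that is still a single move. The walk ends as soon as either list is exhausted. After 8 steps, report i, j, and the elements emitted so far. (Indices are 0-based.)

i=6, j=2, emitted=[]

[i=0,j=0] 3>2 → j++
[i=0,j=1] 3<11 → i++
[i=1,j=1] 8<11 → i++
[i=2,j=1] 9<11 → i++
[i=3,j=1] 14>11 → j++
[i=3,j=2] 14<25 → i++
[i=4,j=2] 15<25 → i++
[i=5,j=2] 16<25 → i++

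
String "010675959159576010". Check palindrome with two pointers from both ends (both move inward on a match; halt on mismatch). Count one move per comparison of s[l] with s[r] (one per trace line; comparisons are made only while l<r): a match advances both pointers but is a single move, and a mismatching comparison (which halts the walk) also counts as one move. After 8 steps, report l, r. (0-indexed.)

l=8, r=9

[0,17] '0'=='0' → l++,r--
[1,16] '1'=='1' → l++,r--
[2,15] '0'=='0' → l++,r--
[3,14] '6'=='6' → l++,r--
[4,13] '7'=='7' → l++,r--
[5,12] '5'=='5' → l++,r--
[6,11] '9'=='9' → l++,r--
[7,10] '5'=='5' → l++,r--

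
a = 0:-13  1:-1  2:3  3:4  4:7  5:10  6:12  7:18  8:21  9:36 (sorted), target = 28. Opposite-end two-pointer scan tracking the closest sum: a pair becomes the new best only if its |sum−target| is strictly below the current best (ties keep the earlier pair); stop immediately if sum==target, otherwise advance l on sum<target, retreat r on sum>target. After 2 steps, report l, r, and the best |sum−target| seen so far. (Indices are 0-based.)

l=1, r=8, best |Δ|=5

[0,9] -13+36=23 d=5 * → l++
[1,9] -1+36=35 d=7 → r--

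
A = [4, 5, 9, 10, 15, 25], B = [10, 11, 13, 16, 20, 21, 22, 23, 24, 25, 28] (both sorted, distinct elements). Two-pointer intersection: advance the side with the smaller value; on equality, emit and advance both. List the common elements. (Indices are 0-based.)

i=0 j=0: 4<10, i++
i=1 j=0: 5<10, i++
i=2 j=0: 9<10, i++
i=3 j=0: 10==10 emit, i++,j++
i=4 j=1: 15>11, j++
i=4 j=2: 15>13, j++
i=4 j=3: 15<16, i++
i=5 j=3: 25>16, j++
i=5 j=4: 25>20, j++
i=5 j=5: 25>21, j++
i=5 j=6: 25>22, j++
i=5 j=7: 25>23, j++
i=5 j=8: 25>24, j++
i=5 j=9: 25==25 emit, i++,j++

intersection = [10, 25]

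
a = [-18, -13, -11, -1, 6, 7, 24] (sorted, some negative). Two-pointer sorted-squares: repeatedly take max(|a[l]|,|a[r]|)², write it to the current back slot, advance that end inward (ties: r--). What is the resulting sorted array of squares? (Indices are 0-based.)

[1, 36, 49, 121, 169, 324, 576]

l=0 r=6: |-18|<=|24| out[6]=576, r--
l=0 r=5: |-18|>|7| out[5]=324, l++
l=1 r=5: |-13|>|7| out[4]=169, l++
l=2 r=5: |-11|>|7| out[3]=121, l++
l=3 r=5: |-1|<=|7| out[2]=49, r--
l=3 r=4: |-1|<=|6| out[1]=36, r--
l=3 r=3: |-1|<=|-1| out[0]=1, r--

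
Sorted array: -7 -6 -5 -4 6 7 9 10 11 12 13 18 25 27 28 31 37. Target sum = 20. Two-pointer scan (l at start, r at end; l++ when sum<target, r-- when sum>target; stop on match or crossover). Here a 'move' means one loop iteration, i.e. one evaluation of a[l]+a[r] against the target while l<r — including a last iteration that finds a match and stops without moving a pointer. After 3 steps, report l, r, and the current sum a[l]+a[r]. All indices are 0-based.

[0,16] -7+37=30 >20 → r--
[0,15] -7+31=24 >20 → r--
[0,14] -7+28=21 >20 → r--

l=0, r=13, sum=20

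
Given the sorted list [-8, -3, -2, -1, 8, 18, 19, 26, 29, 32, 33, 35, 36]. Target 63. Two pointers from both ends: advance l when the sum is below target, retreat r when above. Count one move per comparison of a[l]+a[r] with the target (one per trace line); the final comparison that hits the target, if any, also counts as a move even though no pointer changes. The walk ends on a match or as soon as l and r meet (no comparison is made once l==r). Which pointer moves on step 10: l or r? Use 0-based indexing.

[0,12] -8+36=28 <63 → l++
[1,12] -3+36=33 <63 → l++
[2,12] -2+36=34 <63 → l++
[3,12] -1+36=35 <63 → l++
[4,12] 8+36=44 <63 → l++
[5,12] 18+36=54 <63 → l++
[6,12] 19+36=55 <63 → l++
[7,12] 26+36=62 <63 → l++
[8,12] 29+36=65 >63 → r--
[8,11] 29+35=64 >63 → r--

r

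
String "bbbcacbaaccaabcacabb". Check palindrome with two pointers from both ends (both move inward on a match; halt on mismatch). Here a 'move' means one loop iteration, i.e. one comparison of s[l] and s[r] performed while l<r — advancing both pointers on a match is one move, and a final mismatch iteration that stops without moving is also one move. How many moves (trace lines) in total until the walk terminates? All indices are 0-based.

l=0 r=19: 'b'=='b', l++,r--
l=1 r=18: 'b'=='b', l++,r--
l=2 r=17: 'b'!='a', stop

3 moves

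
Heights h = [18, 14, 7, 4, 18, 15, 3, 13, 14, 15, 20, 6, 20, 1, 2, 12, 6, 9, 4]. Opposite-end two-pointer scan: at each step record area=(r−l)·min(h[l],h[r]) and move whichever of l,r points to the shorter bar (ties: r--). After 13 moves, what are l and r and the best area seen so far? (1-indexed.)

l=1 r=19: min(18,4)*18=72 best=72 *, r--
l=1 r=18: min(18,9)*17=153 best=153 *, r--
l=1 r=17: min(18,6)*16=96 best=153, r--
l=1 r=16: min(18,12)*15=180 best=180 *, r--
l=1 r=15: min(18,2)*14=28 best=180, r--
l=1 r=14: min(18,1)*13=13 best=180, r--
l=1 r=13: min(18,20)*12=216 best=216 *, l++
l=2 r=13: min(14,20)*11=154 best=216, l++
l=3 r=13: min(7,20)*10=70 best=216, l++
l=4 r=13: min(4,20)*9=36 best=216, l++
l=5 r=13: min(18,20)*8=144 best=216, l++
l=6 r=13: min(15,20)*7=105 best=216, l++
l=7 r=13: min(3,20)*6=18 best=216, l++

l=8, r=13, best area=216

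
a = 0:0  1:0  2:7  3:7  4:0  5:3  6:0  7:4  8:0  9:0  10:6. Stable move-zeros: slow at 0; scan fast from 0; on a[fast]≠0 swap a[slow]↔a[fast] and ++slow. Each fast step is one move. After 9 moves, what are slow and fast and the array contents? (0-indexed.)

slow=0 fast=0: a[fast]=0, fast++
slow=0 fast=1: a[fast]=0, fast++
slow=0 fast=2: a[fast]=7≠0 swap→a[0]=7, slow++,fast++
slow=1 fast=3: a[fast]=7≠0 swap→a[1]=7, slow++,fast++
slow=2 fast=4: a[fast]=0, fast++
slow=2 fast=5: a[fast]=3≠0 swap→a[2]=3, slow++,fast++
slow=3 fast=6: a[fast]=0, fast++
slow=3 fast=7: a[fast]=4≠0 swap→a[3]=4, slow++,fast++
slow=4 fast=8: a[fast]=0, fast++

slow=4, fast=9, a=[7, 7, 3, 4, 0, 0, 0, 0, 0, 0, 6]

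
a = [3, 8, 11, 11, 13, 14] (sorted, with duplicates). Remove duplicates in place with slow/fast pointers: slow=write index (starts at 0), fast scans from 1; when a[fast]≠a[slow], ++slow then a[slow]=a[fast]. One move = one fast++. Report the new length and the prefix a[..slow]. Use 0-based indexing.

length 5; prefix = [3, 8, 11, 13, 14]

(s=0,f=1) a[fast]=8≠a[slow]=3 write a[1]=8 → slow++,fast++
(s=1,f=2) a[fast]=11≠a[slow]=8 write a[2]=11 → slow++,fast++
(s=2,f=3) a[fast]=11=a[slow] dup → fast++
(s=2,f=4) a[fast]=13≠a[slow]=11 write a[3]=13 → slow++,fast++
(s=3,f=5) a[fast]=14≠a[slow]=13 write a[4]=14 → slow++,fast++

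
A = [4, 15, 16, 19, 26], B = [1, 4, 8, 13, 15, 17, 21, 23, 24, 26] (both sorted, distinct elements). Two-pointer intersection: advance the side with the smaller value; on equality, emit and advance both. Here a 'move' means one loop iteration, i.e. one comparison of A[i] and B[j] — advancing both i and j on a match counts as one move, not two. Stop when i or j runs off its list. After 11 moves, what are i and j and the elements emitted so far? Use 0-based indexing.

[i=0,j=0] 4>1 → j++
[i=0,j=1] 4==4 emit → i++,j++
[i=1,j=2] 15>8 → j++
[i=1,j=3] 15>13 → j++
[i=1,j=4] 15==15 emit → i++,j++
[i=2,j=5] 16<17 → i++
[i=3,j=5] 19>17 → j++
[i=3,j=6] 19<21 → i++
[i=4,j=6] 26>21 → j++
[i=4,j=7] 26>23 → j++
[i=4,j=8] 26>24 → j++

i=4, j=9, emitted=[4, 15]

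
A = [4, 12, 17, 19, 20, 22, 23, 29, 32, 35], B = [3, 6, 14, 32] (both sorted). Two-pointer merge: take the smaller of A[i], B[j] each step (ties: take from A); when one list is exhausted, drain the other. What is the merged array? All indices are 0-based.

i=0 j=0: A[i]=4>B[j]=3 take 3, j++
i=0 j=1: A[i]=4<=B[j]=6 take 4, i++
i=1 j=1: A[i]=12>B[j]=6 take 6, j++
i=1 j=2: A[i]=12<=B[j]=14 take 12, i++
i=2 j=2: A[i]=17>B[j]=14 take 14, j++
i=2 j=3: A[i]=17<=B[j]=32 take 17, i++
i=3 j=3: A[i]=19<=B[j]=32 take 19, i++
i=4 j=3: A[i]=20<=B[j]=32 take 20, i++
i=5 j=3: A[i]=22<=B[j]=32 take 22, i++
i=6 j=3: A[i]=23<=B[j]=32 take 23, i++
i=7 j=3: A[i]=29<=B[j]=32 take 29, i++
i=8 j=3: A[i]=32<=B[j]=32 take 32, i++
i=9 j=3: A[i]=35>B[j]=32 take 32, j++
i=9 j=4: B done, take A[i]=35, i++

[3, 4, 6, 12, 14, 17, 19, 20, 22, 23, 29, 32, 32, 35]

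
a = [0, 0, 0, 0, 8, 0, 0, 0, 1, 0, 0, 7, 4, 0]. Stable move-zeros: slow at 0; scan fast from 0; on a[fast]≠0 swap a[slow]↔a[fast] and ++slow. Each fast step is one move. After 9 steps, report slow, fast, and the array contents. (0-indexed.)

slow=2, fast=9, a=[8, 1, 0, 0, 0, 0, 0, 0, 0, 0, 0, 7, 4, 0]

(s=0,f=0) a[fast]=0 → fast++
(s=0,f=1) a[fast]=0 → fast++
(s=0,f=2) a[fast]=0 → fast++
(s=0,f=3) a[fast]=0 → fast++
(s=0,f=4) a[fast]=8≠0 swap→a[0]=8 → slow++,fast++
(s=1,f=5) a[fast]=0 → fast++
(s=1,f=6) a[fast]=0 → fast++
(s=1,f=7) a[fast]=0 → fast++
(s=1,f=8) a[fast]=1≠0 swap→a[1]=1 → slow++,fast++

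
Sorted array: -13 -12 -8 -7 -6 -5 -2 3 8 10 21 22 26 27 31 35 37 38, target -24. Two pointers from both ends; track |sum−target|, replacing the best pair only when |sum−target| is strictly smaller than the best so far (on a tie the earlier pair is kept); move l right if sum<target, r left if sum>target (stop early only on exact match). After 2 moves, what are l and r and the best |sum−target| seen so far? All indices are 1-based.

l=1 r=18: -13+38=25 d=49 *, r--
l=1 r=17: -13+37=24 d=48 *, r--

l=1, r=16, best |Δ|=48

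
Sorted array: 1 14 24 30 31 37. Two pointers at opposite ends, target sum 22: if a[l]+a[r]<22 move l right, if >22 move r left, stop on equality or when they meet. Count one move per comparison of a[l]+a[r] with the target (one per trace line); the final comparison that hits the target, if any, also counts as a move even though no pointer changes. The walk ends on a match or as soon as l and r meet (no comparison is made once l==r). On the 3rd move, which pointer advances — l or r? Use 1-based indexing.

[1,6] 1+37=38 >22 → r--
[1,5] 1+31=32 >22 → r--
[1,4] 1+30=31 >22 → r--

r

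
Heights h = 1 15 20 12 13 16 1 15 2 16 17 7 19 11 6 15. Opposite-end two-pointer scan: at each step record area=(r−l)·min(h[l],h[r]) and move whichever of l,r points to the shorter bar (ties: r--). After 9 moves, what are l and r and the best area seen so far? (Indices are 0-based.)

l=0 r=15: min(1,15)*15=15 best=15 *, l++
l=1 r=15: min(15,15)*14=210 best=210 *, r--
l=1 r=14: min(15,6)*13=78 best=210, r--
l=1 r=13: min(15,11)*12=132 best=210, r--
l=1 r=12: min(15,19)*11=165 best=210, l++
l=2 r=12: min(20,19)*10=190 best=210, r--
l=2 r=11: min(20,7)*9=63 best=210, r--
l=2 r=10: min(20,17)*8=136 best=210, r--
l=2 r=9: min(20,16)*7=112 best=210, r--

l=2, r=8, best area=210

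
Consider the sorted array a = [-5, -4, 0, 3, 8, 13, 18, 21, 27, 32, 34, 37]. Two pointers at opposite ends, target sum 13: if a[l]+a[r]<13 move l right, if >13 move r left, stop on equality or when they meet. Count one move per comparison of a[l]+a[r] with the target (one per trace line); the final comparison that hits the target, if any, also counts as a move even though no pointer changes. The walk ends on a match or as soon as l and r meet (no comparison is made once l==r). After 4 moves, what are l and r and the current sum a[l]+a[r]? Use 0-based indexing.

l=0, r=7, sum=16

[0,11] -5+37=32 >13 → r--
[0,10] -5+34=29 >13 → r--
[0,9] -5+32=27 >13 → r--
[0,8] -5+27=22 >13 → r--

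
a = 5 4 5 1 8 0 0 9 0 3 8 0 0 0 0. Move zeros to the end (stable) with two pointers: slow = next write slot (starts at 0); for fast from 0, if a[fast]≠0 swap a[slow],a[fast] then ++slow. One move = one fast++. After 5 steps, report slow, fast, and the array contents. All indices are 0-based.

(s=0,f=0) a[fast]=5≠0 swap→a[0]=5 → slow++,fast++
(s=1,f=1) a[fast]=4≠0 swap→a[1]=4 → slow++,fast++
(s=2,f=2) a[fast]=5≠0 swap→a[2]=5 → slow++,fast++
(s=3,f=3) a[fast]=1≠0 swap→a[3]=1 → slow++,fast++
(s=4,f=4) a[fast]=8≠0 swap→a[4]=8 → slow++,fast++

slow=5, fast=5, a=[5, 4, 5, 1, 8, 0, 0, 9, 0, 3, 8, 0, 0, 0, 0]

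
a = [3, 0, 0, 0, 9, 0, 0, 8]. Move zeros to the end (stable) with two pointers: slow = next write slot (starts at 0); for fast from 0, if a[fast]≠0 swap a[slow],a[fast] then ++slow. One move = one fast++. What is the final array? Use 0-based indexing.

[3, 9, 8, 0, 0, 0, 0, 0]

(s=0,f=0) a[fast]=3≠0 swap→a[0]=3 → slow++,fast++
(s=1,f=1) a[fast]=0 → fast++
(s=1,f=2) a[fast]=0 → fast++
(s=1,f=3) a[fast]=0 → fast++
(s=1,f=4) a[fast]=9≠0 swap→a[1]=9 → slow++,fast++
(s=2,f=5) a[fast]=0 → fast++
(s=2,f=6) a[fast]=0 → fast++
(s=2,f=7) a[fast]=8≠0 swap→a[2]=8 → slow++,fast++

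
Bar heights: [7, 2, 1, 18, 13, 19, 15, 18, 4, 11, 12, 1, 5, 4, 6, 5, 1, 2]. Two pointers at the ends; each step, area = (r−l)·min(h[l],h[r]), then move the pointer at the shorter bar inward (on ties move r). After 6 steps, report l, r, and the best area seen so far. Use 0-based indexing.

[0,17] min(7,2)*17=34 best=34 * → r--
[0,16] min(7,1)*16=16 best=34 → r--
[0,15] min(7,5)*15=75 best=75 * → r--
[0,14] min(7,6)*14=84 best=84 * → r--
[0,13] min(7,4)*13=52 best=84 → r--
[0,12] min(7,5)*12=60 best=84 → r--

l=0, r=11, best area=84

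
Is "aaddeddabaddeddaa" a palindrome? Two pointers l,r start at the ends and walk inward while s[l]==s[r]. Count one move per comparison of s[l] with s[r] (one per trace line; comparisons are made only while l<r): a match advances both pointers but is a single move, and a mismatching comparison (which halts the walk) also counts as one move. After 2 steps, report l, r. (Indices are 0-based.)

l=2, r=14

l=0 r=16: 'a'=='a', l++,r--
l=1 r=15: 'a'=='a', l++,r--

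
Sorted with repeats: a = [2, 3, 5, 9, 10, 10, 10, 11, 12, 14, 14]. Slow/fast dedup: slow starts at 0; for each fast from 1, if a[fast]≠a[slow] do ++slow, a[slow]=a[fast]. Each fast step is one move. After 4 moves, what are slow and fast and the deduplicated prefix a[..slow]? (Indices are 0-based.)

slow=4, fast=5, prefix=[2, 3, 5, 9, 10]

slow=0 fast=1: a[fast]=3≠a[slow]=2 write a[1]=3, slow++,fast++
slow=1 fast=2: a[fast]=5≠a[slow]=3 write a[2]=5, slow++,fast++
slow=2 fast=3: a[fast]=9≠a[slow]=5 write a[3]=9, slow++,fast++
slow=3 fast=4: a[fast]=10≠a[slow]=9 write a[4]=10, slow++,fast++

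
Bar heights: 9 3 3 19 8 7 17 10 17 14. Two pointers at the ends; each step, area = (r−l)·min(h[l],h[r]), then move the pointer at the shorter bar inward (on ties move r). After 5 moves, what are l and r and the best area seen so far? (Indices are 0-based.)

l=3, r=7, best area=85

[0,9] min(9,14)*9=81 best=81 * → l++
[1,9] min(3,14)*8=24 best=81 → l++
[2,9] min(3,14)*7=21 best=81 → l++
[3,9] min(19,14)*6=84 best=84 * → r--
[3,8] min(19,17)*5=85 best=85 * → r--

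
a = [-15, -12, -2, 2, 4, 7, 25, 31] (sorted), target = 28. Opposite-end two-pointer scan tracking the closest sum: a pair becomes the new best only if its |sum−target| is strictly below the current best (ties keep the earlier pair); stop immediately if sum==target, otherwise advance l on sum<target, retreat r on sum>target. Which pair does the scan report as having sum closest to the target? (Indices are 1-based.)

l=1 r=8: -15+31=16 d=12 *, l++
l=2 r=8: -12+31=19 d=9 *, l++
l=3 r=8: -2+31=29 d=1 *, r--
l=3 r=7: -2+25=23 d=5, l++
l=4 r=7: 2+25=27 d=1, l++
l=5 r=7: 4+25=29 d=1, r--
l=5 r=6: 4+7=11 d=17, l++

pair (-2, 31) with sum 29 (|Δ|=1)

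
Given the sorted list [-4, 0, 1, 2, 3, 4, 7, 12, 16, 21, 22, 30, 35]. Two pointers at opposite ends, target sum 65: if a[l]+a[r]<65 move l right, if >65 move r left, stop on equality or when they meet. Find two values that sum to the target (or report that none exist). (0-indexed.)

(30, 35)

[0,12] -4+35=31 <65 → l++
[1,12] 0+35=35 <65 → l++
[2,12] 1+35=36 <65 → l++
[3,12] 2+35=37 <65 → l++
[4,12] 3+35=38 <65 → l++
[5,12] 4+35=39 <65 → l++
[6,12] 7+35=42 <65 → l++
[7,12] 12+35=47 <65 → l++
[8,12] 16+35=51 <65 → l++
[9,12] 21+35=56 <65 → l++
[10,12] 22+35=57 <65 → l++
[11,12] 30+35=65 → found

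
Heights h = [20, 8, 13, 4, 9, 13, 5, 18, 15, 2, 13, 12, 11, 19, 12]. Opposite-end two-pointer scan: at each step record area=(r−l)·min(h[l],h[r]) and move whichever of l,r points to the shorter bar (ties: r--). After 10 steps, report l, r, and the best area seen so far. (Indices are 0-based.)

l=0, r=4, best area=247

l=0 r=14: min(20,12)*14=168 best=168 *, r--
l=0 r=13: min(20,19)*13=247 best=247 *, r--
l=0 r=12: min(20,11)*12=132 best=247, r--
l=0 r=11: min(20,12)*11=132 best=247, r--
l=0 r=10: min(20,13)*10=130 best=247, r--
l=0 r=9: min(20,2)*9=18 best=247, r--
l=0 r=8: min(20,15)*8=120 best=247, r--
l=0 r=7: min(20,18)*7=126 best=247, r--
l=0 r=6: min(20,5)*6=30 best=247, r--
l=0 r=5: min(20,13)*5=65 best=247, r--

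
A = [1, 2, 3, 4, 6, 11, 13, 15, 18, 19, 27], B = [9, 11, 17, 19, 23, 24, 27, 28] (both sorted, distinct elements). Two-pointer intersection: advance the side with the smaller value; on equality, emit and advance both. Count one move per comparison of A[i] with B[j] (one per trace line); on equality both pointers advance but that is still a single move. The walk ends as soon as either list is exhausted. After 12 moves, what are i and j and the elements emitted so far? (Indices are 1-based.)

[i=1,j=1] 1<9 → i++
[i=2,j=1] 2<9 → i++
[i=3,j=1] 3<9 → i++
[i=4,j=1] 4<9 → i++
[i=5,j=1] 6<9 → i++
[i=6,j=1] 11>9 → j++
[i=6,j=2] 11==11 emit → i++,j++
[i=7,j=3] 13<17 → i++
[i=8,j=3] 15<17 → i++
[i=9,j=3] 18>17 → j++
[i=9,j=4] 18<19 → i++
[i=10,j=4] 19==19 emit → i++,j++

i=11, j=5, emitted=[11, 19]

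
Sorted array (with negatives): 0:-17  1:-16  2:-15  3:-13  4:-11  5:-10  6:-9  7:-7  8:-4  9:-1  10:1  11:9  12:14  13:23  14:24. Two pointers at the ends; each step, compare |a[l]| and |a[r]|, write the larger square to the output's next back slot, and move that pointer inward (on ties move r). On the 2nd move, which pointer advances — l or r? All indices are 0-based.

[0,14] |-17|<=|24| out[14]=576 → r--
[0,13] |-17|<=|23| out[13]=529 → r--

r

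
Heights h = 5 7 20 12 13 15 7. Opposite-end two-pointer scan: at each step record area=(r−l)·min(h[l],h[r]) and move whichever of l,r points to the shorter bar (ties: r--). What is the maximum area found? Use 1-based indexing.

l=1 r=7: min(5,7)*6=30 best=30 *, l++
l=2 r=7: min(7,7)*5=35 best=35 *, r--
l=2 r=6: min(7,15)*4=28 best=35, l++
l=3 r=6: min(20,15)*3=45 best=45 *, r--
l=3 r=5: min(20,13)*2=26 best=45, r--
l=3 r=4: min(20,12)*1=12 best=45, r--

max area = 45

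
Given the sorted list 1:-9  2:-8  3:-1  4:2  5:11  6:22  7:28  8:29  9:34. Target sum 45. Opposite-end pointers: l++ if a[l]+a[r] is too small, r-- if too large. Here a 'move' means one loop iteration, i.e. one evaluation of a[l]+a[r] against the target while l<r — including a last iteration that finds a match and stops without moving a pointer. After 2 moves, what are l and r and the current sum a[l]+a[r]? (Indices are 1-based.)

l=3, r=9, sum=33

l=1 r=9: -9+34=25 <45, l++
l=2 r=9: -8+34=26 <45, l++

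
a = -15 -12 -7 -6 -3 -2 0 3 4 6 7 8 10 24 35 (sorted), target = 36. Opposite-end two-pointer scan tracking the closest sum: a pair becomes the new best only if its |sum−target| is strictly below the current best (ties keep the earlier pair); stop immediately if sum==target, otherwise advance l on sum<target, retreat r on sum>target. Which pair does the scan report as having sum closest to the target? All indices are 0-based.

[0,14] -15+35=20 d=16 * → l++
[1,14] -12+35=23 d=13 * → l++
[2,14] -7+35=28 d=8 * → l++
[3,14] -6+35=29 d=7 * → l++
[4,14] -3+35=32 d=4 * → l++
[5,14] -2+35=33 d=3 * → l++
[6,14] 0+35=35 d=1 * → l++
[7,14] 3+35=38 d=2 → r--
[7,13] 3+24=27 d=9 → l++
[8,13] 4+24=28 d=8 → l++
[9,13] 6+24=30 d=6 → l++
[10,13] 7+24=31 d=5 → l++
[11,13] 8+24=32 d=4 → l++
[12,13] 10+24=34 d=2 → l++

pair (0, 35) with sum 35 (|Δ|=1)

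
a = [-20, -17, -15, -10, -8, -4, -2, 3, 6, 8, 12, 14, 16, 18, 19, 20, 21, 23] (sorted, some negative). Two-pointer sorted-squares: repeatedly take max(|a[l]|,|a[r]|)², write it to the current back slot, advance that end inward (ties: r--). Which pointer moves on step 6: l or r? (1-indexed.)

l=1 r=18: |-20|<=|23| out[18]=529, r--
l=1 r=17: |-20|<=|21| out[17]=441, r--
l=1 r=16: |-20|<=|20| out[16]=400, r--
l=1 r=15: |-20|>|19| out[15]=400, l++
l=2 r=15: |-17|<=|19| out[14]=361, r--
l=2 r=14: |-17|<=|18| out[13]=324, r--

r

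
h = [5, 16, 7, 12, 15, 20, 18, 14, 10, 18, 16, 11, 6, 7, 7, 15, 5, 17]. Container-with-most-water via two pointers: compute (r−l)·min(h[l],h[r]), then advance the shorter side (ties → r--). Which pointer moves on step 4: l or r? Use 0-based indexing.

l

l=0 r=17: min(5,17)*17=85 best=85 *, l++
l=1 r=17: min(16,17)*16=256 best=256 *, l++
l=2 r=17: min(7,17)*15=105 best=256, l++
l=3 r=17: min(12,17)*14=168 best=256, l++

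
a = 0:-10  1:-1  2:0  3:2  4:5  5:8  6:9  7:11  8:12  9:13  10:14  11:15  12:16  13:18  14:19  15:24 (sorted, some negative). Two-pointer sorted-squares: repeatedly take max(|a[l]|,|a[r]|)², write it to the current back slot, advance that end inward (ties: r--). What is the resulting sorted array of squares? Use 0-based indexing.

[0, 1, 4, 25, 64, 81, 100, 121, 144, 169, 196, 225, 256, 324, 361, 576]

[0,15] |-10|<=|24| out[15]=576 → r--
[0,14] |-10|<=|19| out[14]=361 → r--
[0,13] |-10|<=|18| out[13]=324 → r--
[0,12] |-10|<=|16| out[12]=256 → r--
[0,11] |-10|<=|15| out[11]=225 → r--
[0,10] |-10|<=|14| out[10]=196 → r--
[0,9] |-10|<=|13| out[9]=169 → r--
[0,8] |-10|<=|12| out[8]=144 → r--
[0,7] |-10|<=|11| out[7]=121 → r--
[0,6] |-10|>|9| out[6]=100 → l++
[1,6] |-1|<=|9| out[5]=81 → r--
[1,5] |-1|<=|8| out[4]=64 → r--
[1,4] |-1|<=|5| out[3]=25 → r--
[1,3] |-1|<=|2| out[2]=4 → r--
[1,2] |-1|>|0| out[1]=1 → l++
[2,2] |0|<=|0| out[0]=0 → r--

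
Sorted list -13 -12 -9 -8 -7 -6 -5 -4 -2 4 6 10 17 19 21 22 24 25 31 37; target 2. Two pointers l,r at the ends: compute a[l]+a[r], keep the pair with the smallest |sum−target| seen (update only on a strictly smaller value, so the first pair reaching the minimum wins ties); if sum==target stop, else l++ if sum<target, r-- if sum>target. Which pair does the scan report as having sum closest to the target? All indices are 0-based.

pair (-8, 10) with sum 2 (|Δ|=0)

l=0 r=19: -13+37=24 d=22 *, r--
l=0 r=18: -13+31=18 d=16 *, r--
l=0 r=17: -13+25=12 d=10 *, r--
l=0 r=16: -13+24=11 d=9 *, r--
l=0 r=15: -13+22=9 d=7 *, r--
l=0 r=14: -13+21=8 d=6 *, r--
l=0 r=13: -13+19=6 d=4 *, r--
l=0 r=12: -13+17=4 d=2 *, r--
l=0 r=11: -13+10=-3 d=5, l++
l=1 r=11: -12+10=-2 d=4, l++
l=2 r=11: -9+10=1 d=1 *, l++
l=3 r=11: -8+10=2 d=0 *, stop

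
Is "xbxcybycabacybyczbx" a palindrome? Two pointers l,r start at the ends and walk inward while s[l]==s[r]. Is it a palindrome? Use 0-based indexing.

not a palindrome (mismatch at 2,16)

l=0 r=18: 'x'=='x', l++,r--
l=1 r=17: 'b'=='b', l++,r--
l=2 r=16: 'x'!='z', stop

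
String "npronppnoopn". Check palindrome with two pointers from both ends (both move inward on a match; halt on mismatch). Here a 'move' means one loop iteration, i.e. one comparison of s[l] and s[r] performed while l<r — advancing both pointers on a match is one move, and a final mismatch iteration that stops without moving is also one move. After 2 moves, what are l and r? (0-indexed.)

l=2, r=9

[0,11] 'n'=='n' → l++,r--
[1,10] 'p'=='p' → l++,r--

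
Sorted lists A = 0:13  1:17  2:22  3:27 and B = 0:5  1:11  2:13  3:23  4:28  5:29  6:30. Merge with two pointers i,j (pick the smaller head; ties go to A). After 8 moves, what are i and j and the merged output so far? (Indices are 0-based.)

i=4, j=4, merged so far=[5, 11, 13, 13, 17, 22, 23, 27]

[i=0,j=0] A[i]=13>B[j]=5 take 5 → j++
[i=0,j=1] A[i]=13>B[j]=11 take 11 → j++
[i=0,j=2] A[i]=13<=B[j]=13 take 13 → i++
[i=1,j=2] A[i]=17>B[j]=13 take 13 → j++
[i=1,j=3] A[i]=17<=B[j]=23 take 17 → i++
[i=2,j=3] A[i]=22<=B[j]=23 take 22 → i++
[i=3,j=3] A[i]=27>B[j]=23 take 23 → j++
[i=3,j=4] A[i]=27<=B[j]=28 take 27 → i++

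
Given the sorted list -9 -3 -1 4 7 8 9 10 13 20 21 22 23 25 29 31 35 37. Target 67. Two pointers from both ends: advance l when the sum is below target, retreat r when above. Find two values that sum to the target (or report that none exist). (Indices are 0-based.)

no pair

[0,17] -9+37=28 <67 → l++
[1,17] -3+37=34 <67 → l++
[2,17] -1+37=36 <67 → l++
[3,17] 4+37=41 <67 → l++
[4,17] 7+37=44 <67 → l++
[5,17] 8+37=45 <67 → l++
[6,17] 9+37=46 <67 → l++
[7,17] 10+37=47 <67 → l++
[8,17] 13+37=50 <67 → l++
[9,17] 20+37=57 <67 → l++
[10,17] 21+37=58 <67 → l++
[11,17] 22+37=59 <67 → l++
[12,17] 23+37=60 <67 → l++
[13,17] 25+37=62 <67 → l++
[14,17] 29+37=66 <67 → l++
[15,17] 31+37=68 >67 → r--
[15,16] 31+35=66 <67 → l++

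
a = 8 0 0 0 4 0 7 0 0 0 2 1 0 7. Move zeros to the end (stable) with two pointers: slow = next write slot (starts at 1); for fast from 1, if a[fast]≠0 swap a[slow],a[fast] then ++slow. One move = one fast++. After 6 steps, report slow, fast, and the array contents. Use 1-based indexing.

slow=3, fast=7, a=[8, 4, 0, 0, 0, 0, 7, 0, 0, 0, 2, 1, 0, 7]

slow=1 fast=1: a[fast]=8≠0 swap→a[1]=8, slow++,fast++
slow=2 fast=2: a[fast]=0, fast++
slow=2 fast=3: a[fast]=0, fast++
slow=2 fast=4: a[fast]=0, fast++
slow=2 fast=5: a[fast]=4≠0 swap→a[2]=4, slow++,fast++
slow=3 fast=6: a[fast]=0, fast++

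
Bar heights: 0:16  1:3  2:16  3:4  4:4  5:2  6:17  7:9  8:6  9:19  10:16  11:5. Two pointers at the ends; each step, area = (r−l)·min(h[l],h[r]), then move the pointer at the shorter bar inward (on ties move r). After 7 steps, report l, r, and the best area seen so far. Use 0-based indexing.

l=5, r=9, best area=160

[0,11] min(16,5)*11=55 best=55 * → r--
[0,10] min(16,16)*10=160 best=160 * → r--
[0,9] min(16,19)*9=144 best=160 → l++
[1,9] min(3,19)*8=24 best=160 → l++
[2,9] min(16,19)*7=112 best=160 → l++
[3,9] min(4,19)*6=24 best=160 → l++
[4,9] min(4,19)*5=20 best=160 → l++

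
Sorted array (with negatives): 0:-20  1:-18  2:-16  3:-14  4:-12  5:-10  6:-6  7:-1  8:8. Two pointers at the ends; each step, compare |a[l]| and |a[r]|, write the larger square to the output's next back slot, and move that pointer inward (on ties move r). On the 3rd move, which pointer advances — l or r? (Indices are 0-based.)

l=0 r=8: |-20|>|8| out[8]=400, l++
l=1 r=8: |-18|>|8| out[7]=324, l++
l=2 r=8: |-16|>|8| out[6]=256, l++

l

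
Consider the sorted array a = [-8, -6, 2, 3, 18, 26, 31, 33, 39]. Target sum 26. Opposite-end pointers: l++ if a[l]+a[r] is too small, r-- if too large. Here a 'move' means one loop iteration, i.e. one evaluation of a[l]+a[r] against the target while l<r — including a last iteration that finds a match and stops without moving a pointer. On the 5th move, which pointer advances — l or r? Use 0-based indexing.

l=0 r=8: -8+39=31 >26, r--
l=0 r=7: -8+33=25 <26, l++
l=1 r=7: -6+33=27 >26, r--
l=1 r=6: -6+31=25 <26, l++
l=2 r=6: 2+31=33 >26, r--

r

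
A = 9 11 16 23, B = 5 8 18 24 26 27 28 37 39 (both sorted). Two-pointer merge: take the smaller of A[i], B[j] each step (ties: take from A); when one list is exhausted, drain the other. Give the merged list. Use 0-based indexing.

[5, 8, 9, 11, 16, 18, 23, 24, 26, 27, 28, 37, 39]

[i=0,j=0] A[i]=9>B[j]=5 take 5 → j++
[i=0,j=1] A[i]=9>B[j]=8 take 8 → j++
[i=0,j=2] A[i]=9<=B[j]=18 take 9 → i++
[i=1,j=2] A[i]=11<=B[j]=18 take 11 → i++
[i=2,j=2] A[i]=16<=B[j]=18 take 16 → i++
[i=3,j=2] A[i]=23>B[j]=18 take 18 → j++
[i=3,j=3] A[i]=23<=B[j]=24 take 23 → i++
[i=4,j=3] A done, take B[j]=24 → j++
[i=4,j=4] A done, take B[j]=26 → j++
[i=4,j=5] A done, take B[j]=27 → j++
[i=4,j=6] A done, take B[j]=28 → j++
[i=4,j=7] A done, take B[j]=37 → j++
[i=4,j=8] A done, take B[j]=39 → j++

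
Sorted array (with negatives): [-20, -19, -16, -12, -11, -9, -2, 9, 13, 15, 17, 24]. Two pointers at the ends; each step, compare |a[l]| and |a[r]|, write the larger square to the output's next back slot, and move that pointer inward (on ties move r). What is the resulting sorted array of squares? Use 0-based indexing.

[4, 81, 81, 121, 144, 169, 225, 256, 289, 361, 400, 576]

l=0 r=11: |-20|<=|24| out[11]=576, r--
l=0 r=10: |-20|>|17| out[10]=400, l++
l=1 r=10: |-19|>|17| out[9]=361, l++
l=2 r=10: |-16|<=|17| out[8]=289, r--
l=2 r=9: |-16|>|15| out[7]=256, l++
l=3 r=9: |-12|<=|15| out[6]=225, r--
l=3 r=8: |-12|<=|13| out[5]=169, r--
l=3 r=7: |-12|>|9| out[4]=144, l++
l=4 r=7: |-11|>|9| out[3]=121, l++
l=5 r=7: |-9|<=|9| out[2]=81, r--
l=5 r=6: |-9|>|-2| out[1]=81, l++
l=6 r=6: |-2|<=|-2| out[0]=4, r--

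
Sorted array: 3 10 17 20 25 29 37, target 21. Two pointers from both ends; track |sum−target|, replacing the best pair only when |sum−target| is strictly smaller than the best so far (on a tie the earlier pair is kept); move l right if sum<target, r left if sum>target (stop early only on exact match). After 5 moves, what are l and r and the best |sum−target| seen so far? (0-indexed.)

l=1, r=2, best |Δ|=1

[0,6] 3+37=40 d=19 * → r--
[0,5] 3+29=32 d=11 * → r--
[0,4] 3+25=28 d=7 * → r--
[0,3] 3+20=23 d=2 * → r--
[0,2] 3+17=20 d=1 * → l++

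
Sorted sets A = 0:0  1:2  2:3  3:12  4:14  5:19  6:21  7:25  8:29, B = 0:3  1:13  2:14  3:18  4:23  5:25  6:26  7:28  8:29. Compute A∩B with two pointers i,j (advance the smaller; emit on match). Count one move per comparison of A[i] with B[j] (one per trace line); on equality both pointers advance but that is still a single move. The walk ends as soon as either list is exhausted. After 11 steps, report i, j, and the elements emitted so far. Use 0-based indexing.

[i=0,j=0] 0<3 → i++
[i=1,j=0] 2<3 → i++
[i=2,j=0] 3==3 emit → i++,j++
[i=3,j=1] 12<13 → i++
[i=4,j=1] 14>13 → j++
[i=4,j=2] 14==14 emit → i++,j++
[i=5,j=3] 19>18 → j++
[i=5,j=4] 19<23 → i++
[i=6,j=4] 21<23 → i++
[i=7,j=4] 25>23 → j++
[i=7,j=5] 25==25 emit → i++,j++

i=8, j=6, emitted=[3, 14, 25]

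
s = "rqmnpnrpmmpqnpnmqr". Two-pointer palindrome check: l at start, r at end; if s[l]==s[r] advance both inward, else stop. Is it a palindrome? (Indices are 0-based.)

not a palindrome (mismatch at 6,11)

l=0 r=17: 'r'=='r', l++,r--
l=1 r=16: 'q'=='q', l++,r--
l=2 r=15: 'm'=='m', l++,r--
l=3 r=14: 'n'=='n', l++,r--
l=4 r=13: 'p'=='p', l++,r--
l=5 r=12: 'n'=='n', l++,r--
l=6 r=11: 'r'!='q', stop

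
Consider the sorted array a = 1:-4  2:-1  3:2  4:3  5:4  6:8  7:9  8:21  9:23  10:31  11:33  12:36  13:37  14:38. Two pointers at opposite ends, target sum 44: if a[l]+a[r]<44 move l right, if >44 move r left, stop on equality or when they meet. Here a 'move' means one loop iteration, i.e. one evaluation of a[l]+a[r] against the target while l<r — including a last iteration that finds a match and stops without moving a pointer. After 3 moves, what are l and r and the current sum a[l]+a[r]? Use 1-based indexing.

[1,14] -4+38=34 <44 → l++
[2,14] -1+38=37 <44 → l++
[3,14] 2+38=40 <44 → l++

l=4, r=14, sum=41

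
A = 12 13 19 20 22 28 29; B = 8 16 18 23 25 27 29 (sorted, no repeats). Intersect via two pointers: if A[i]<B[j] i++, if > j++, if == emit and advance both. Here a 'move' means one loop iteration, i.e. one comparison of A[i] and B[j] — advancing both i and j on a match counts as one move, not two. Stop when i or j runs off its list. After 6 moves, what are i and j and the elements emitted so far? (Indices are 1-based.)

i=4, j=4, emitted=[]

[i=1,j=1] 12>8 → j++
[i=1,j=2] 12<16 → i++
[i=2,j=2] 13<16 → i++
[i=3,j=2] 19>16 → j++
[i=3,j=3] 19>18 → j++
[i=3,j=4] 19<23 → i++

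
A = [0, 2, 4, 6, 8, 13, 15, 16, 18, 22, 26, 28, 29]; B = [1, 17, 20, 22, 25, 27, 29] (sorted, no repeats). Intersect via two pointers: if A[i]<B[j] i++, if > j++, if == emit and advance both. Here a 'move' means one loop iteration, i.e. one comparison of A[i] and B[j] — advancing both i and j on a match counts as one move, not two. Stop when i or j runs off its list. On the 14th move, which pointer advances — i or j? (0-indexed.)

[i=0,j=0] 0<1 → i++
[i=1,j=0] 2>1 → j++
[i=1,j=1] 2<17 → i++
[i=2,j=1] 4<17 → i++
[i=3,j=1] 6<17 → i++
[i=4,j=1] 8<17 → i++
[i=5,j=1] 13<17 → i++
[i=6,j=1] 15<17 → i++
[i=7,j=1] 16<17 → i++
[i=8,j=1] 18>17 → j++
[i=8,j=2] 18<20 → i++
[i=9,j=2] 22>20 → j++
[i=9,j=3] 22==22 emit → i++,j++
[i=10,j=4] 26>25 → j++

j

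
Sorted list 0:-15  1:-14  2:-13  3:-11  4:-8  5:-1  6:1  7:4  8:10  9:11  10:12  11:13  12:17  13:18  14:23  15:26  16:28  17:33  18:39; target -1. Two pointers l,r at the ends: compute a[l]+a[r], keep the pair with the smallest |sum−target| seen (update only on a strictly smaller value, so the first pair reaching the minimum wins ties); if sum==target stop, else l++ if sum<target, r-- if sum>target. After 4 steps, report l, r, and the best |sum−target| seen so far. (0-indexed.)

l=0 r=18: -15+39=24 d=25 *, r--
l=0 r=17: -15+33=18 d=19 *, r--
l=0 r=16: -15+28=13 d=14 *, r--
l=0 r=15: -15+26=11 d=12 *, r--

l=0, r=14, best |Δ|=12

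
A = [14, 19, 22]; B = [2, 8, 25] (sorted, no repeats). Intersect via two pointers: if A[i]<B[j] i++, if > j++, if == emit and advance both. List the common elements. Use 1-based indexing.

i=1 j=1: 14>2, j++
i=1 j=2: 14>8, j++
i=1 j=3: 14<25, i++
i=2 j=3: 19<25, i++
i=3 j=3: 22<25, i++

intersection = []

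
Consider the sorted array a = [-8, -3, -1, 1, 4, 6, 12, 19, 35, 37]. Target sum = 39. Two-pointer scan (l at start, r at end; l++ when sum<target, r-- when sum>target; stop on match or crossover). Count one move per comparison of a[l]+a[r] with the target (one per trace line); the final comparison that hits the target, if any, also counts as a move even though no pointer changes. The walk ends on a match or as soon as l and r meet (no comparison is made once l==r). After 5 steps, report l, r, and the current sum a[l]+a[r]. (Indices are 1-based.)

l=1 r=10: -8+37=29 <39, l++
l=2 r=10: -3+37=34 <39, l++
l=3 r=10: -1+37=36 <39, l++
l=4 r=10: 1+37=38 <39, l++
l=5 r=10: 4+37=41 >39, r--

l=5, r=9, sum=39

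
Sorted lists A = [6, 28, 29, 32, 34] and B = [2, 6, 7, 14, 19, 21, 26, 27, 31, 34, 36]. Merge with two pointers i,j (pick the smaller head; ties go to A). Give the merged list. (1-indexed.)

[2, 6, 6, 7, 14, 19, 21, 26, 27, 28, 29, 31, 32, 34, 34, 36]

i=1 j=1: A[i]=6>B[j]=2 take 2, j++
i=1 j=2: A[i]=6<=B[j]=6 take 6, i++
i=2 j=2: A[i]=28>B[j]=6 take 6, j++
i=2 j=3: A[i]=28>B[j]=7 take 7, j++
i=2 j=4: A[i]=28>B[j]=14 take 14, j++
i=2 j=5: A[i]=28>B[j]=19 take 19, j++
i=2 j=6: A[i]=28>B[j]=21 take 21, j++
i=2 j=7: A[i]=28>B[j]=26 take 26, j++
i=2 j=8: A[i]=28>B[j]=27 take 27, j++
i=2 j=9: A[i]=28<=B[j]=31 take 28, i++
i=3 j=9: A[i]=29<=B[j]=31 take 29, i++
i=4 j=9: A[i]=32>B[j]=31 take 31, j++
i=4 j=10: A[i]=32<=B[j]=34 take 32, i++
i=5 j=10: A[i]=34<=B[j]=34 take 34, i++
i=6 j=10: A done, take B[j]=34, j++
i=6 j=11: A done, take B[j]=36, j++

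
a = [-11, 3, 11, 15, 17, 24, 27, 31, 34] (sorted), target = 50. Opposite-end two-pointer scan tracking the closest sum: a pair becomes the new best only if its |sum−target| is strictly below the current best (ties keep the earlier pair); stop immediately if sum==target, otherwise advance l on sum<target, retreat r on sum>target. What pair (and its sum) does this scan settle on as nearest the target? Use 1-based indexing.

pair (15, 34) with sum 49 (|Δ|=1)

[1,9] -11+34=23 d=27 * → l++
[2,9] 3+34=37 d=13 * → l++
[3,9] 11+34=45 d=5 * → l++
[4,9] 15+34=49 d=1 * → l++
[5,9] 17+34=51 d=1 → r--
[5,8] 17+31=48 d=2 → l++
[6,8] 24+31=55 d=5 → r--
[6,7] 24+27=51 d=1 → r--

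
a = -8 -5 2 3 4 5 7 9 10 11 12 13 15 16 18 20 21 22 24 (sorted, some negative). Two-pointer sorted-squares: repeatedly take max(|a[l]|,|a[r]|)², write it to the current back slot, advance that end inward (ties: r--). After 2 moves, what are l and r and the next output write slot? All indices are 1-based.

l=1 r=19: |-8|<=|24| out[19]=576, r--
l=1 r=18: |-8|<=|22| out[18]=484, r--

l=1, r=17, next write slot=17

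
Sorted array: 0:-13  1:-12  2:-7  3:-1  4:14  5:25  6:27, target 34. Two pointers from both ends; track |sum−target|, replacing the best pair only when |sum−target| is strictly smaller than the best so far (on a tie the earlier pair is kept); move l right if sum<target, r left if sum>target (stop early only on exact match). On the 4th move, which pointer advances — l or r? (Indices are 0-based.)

l

l=0 r=6: -13+27=14 d=20 *, l++
l=1 r=6: -12+27=15 d=19 *, l++
l=2 r=6: -7+27=20 d=14 *, l++
l=3 r=6: -1+27=26 d=8 *, l++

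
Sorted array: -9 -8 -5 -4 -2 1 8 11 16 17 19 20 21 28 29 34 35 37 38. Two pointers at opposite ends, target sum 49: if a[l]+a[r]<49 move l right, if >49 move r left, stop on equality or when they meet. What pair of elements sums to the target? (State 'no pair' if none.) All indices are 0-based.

[0,18] -9+38=29 <49 → l++
[1,18] -8+38=30 <49 → l++
[2,18] -5+38=33 <49 → l++
[3,18] -4+38=34 <49 → l++
[4,18] -2+38=36 <49 → l++
[5,18] 1+38=39 <49 → l++
[6,18] 8+38=46 <49 → l++
[7,18] 11+38=49 → found

(11, 38)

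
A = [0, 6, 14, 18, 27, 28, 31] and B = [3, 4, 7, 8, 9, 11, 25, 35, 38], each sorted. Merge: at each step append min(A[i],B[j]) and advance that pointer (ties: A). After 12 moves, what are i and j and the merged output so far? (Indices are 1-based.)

[i=1,j=1] A[i]=0<=B[j]=3 take 0 → i++
[i=2,j=1] A[i]=6>B[j]=3 take 3 → j++
[i=2,j=2] A[i]=6>B[j]=4 take 4 → j++
[i=2,j=3] A[i]=6<=B[j]=7 take 6 → i++
[i=3,j=3] A[i]=14>B[j]=7 take 7 → j++
[i=3,j=4] A[i]=14>B[j]=8 take 8 → j++
[i=3,j=5] A[i]=14>B[j]=9 take 9 → j++
[i=3,j=6] A[i]=14>B[j]=11 take 11 → j++
[i=3,j=7] A[i]=14<=B[j]=25 take 14 → i++
[i=4,j=7] A[i]=18<=B[j]=25 take 18 → i++
[i=5,j=7] A[i]=27>B[j]=25 take 25 → j++
[i=5,j=8] A[i]=27<=B[j]=35 take 27 → i++

i=6, j=8, merged so far=[0, 3, 4, 6, 7, 8, 9, 11, 14, 18, 25, 27]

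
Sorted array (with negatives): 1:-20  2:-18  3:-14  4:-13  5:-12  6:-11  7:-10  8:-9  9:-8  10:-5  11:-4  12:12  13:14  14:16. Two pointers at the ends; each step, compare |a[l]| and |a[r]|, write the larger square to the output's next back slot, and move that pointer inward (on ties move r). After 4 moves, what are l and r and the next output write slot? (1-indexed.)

l=1 r=14: |-20|>|16| out[14]=400, l++
l=2 r=14: |-18|>|16| out[13]=324, l++
l=3 r=14: |-14|<=|16| out[12]=256, r--
l=3 r=13: |-14|<=|14| out[11]=196, r--

l=3, r=12, next write slot=10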